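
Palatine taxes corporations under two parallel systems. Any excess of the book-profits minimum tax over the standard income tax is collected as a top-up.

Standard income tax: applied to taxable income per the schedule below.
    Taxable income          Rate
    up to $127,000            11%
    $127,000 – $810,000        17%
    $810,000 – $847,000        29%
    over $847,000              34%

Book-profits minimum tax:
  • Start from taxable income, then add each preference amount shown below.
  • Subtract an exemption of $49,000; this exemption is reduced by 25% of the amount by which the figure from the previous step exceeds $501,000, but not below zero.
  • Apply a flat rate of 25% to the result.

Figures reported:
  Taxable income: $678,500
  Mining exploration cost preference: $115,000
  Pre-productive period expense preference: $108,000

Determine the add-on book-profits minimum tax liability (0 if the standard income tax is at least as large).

Book-profits minimum tax:
  Adjusted income: $678,500 + $115,000 + $108,000 = $901,500
  Exemption: 25% × ($901,500 − $501,000) = $100,125 ≥ $49,000, so the exemption is fully phased out
  Base: $901,500 − $0 = $901,500
  $901,500 × 25% = $225,375

Standard income tax:
  $127,000 × 11% = $13,970
  $551,500 × 17% = $93,755
  → $107,725

Excess of book-profits minimum tax over standard income tax: $225,375 − $107,725 = $117,650.

$117,650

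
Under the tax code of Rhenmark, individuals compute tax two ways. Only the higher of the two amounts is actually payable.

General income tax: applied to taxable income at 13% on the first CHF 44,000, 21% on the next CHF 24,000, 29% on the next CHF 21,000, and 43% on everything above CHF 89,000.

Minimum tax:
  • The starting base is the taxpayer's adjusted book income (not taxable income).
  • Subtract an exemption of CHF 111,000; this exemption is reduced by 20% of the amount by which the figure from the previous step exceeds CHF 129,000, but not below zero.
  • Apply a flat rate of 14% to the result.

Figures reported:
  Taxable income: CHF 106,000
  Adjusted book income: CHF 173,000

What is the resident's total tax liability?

CHF 24,160

Minimum tax:
  Base (adjusted book income): CHF 173,000
  Exemption: CHF 111,000 − 20% × (CHF 173,000 − CHF 129,000) = CHF 111,000 − CHF 8,800 = CHF 102,200
  Base: CHF 173,000 − CHF 102,200 = CHF 70,800
  CHF 70,800 × 14% = CHF 9,912

General income tax:
  CHF 44,000 × 13% = CHF 5,720
  CHF 24,000 × 21% = CHF 5,040
  CHF 21,000 × 29% = CHF 6,090
  CHF 17,000 × 43% = CHF 7,310
  → CHF 24,160

CHF 24,160 > CHF 9,912, so the general income tax governs.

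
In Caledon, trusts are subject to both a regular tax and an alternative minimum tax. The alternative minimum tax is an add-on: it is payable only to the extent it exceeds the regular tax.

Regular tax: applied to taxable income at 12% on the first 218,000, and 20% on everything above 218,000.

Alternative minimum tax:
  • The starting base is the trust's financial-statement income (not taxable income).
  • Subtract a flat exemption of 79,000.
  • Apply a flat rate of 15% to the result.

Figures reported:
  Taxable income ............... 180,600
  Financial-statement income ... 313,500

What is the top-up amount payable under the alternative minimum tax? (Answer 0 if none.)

Regular tax:
  180,600 × 12% = 21,672

Alternative minimum tax:
  Base (financial-statement income): 313,500
  Less exemption 79,000 → base 234,500
  234,500 × 15% = 35,175

Excess of alternative minimum tax over regular tax: 35,175 − 21,672 = 13,503.

13,503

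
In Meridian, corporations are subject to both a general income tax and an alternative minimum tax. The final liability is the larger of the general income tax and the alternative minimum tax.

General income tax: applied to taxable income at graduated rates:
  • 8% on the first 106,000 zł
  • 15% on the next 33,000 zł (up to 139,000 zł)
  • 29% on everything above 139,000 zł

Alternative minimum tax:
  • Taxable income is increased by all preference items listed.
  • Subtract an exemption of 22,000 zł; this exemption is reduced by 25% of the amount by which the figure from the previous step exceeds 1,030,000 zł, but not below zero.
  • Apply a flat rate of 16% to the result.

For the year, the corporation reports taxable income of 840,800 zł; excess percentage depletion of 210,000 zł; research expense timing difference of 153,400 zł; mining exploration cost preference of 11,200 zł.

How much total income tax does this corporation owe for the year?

Alternative minimum tax:
  Adjusted income: 840,800 zł + 210,000 zł + 153,400 zł + 11,200 zł = 1,215,400 zł
  Exemption: 25% × (1,215,400 zł − 1,030,000 zł) = 46,350 zł ≥ 22,000 zł, so the exemption is fully phased out
  Base: 1,215,400 zł − 0 zł = 1,215,400 zł
  1,215,400 zł × 16% = 194,464 zł

General income tax:
  106,000 zł × 8% = 8,480 zł
  33,000 zł × 15% = 4,950 zł
  701,800 zł × 29% = 203,522 zł
  → 216,952 zł

216,952 zł > 194,464 zł, so the general income tax governs.

216,952 zł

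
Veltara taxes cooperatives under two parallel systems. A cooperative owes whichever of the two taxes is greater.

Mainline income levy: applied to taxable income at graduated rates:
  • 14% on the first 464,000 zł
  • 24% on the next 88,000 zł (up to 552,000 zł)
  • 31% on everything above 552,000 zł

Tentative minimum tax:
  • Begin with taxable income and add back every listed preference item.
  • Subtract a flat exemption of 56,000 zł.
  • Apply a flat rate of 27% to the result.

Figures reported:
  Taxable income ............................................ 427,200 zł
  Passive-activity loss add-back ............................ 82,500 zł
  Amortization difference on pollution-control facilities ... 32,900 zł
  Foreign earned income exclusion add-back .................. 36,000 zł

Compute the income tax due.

141,102 zł

Mainline income levy:
  427,200 zł × 14% = 59,808 zł

Tentative minimum tax:
  Adjusted income: 427,200 zł + 82,500 zł + 32,900 zł + 36,000 zł = 578,600 zł
  Less exemption 56,000 zł → base 522,600 zł
  522,600 zł × 27% = 141,102 zł

141,102 zł > 59,808 zł, so the tentative minimum tax is the binding amount.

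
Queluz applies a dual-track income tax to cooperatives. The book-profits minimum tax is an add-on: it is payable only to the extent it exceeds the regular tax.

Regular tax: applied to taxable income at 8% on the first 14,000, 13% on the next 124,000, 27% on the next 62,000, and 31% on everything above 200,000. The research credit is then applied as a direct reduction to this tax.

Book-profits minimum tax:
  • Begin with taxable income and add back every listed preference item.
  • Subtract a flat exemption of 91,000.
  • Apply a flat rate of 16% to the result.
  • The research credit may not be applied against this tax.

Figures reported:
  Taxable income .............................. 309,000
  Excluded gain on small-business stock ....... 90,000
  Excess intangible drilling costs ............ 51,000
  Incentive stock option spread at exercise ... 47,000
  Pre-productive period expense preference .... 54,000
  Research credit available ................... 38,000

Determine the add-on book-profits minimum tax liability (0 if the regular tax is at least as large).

43,830

Book-profits minimum tax:
  Adjusted income: 309,000 + 90,000 + 51,000 + 47,000 + 54,000 = 551,000
  Less exemption 91,000 → base 460,000
  460,000 × 16% = 73,600

Regular tax:
  14,000 × 8% = 1,120
  124,000 × 13% = 16,120
  62,000 × 27% = 16,740
  109,000 × 31% = 33,790
  → 67,770
  Less research credit 38,000 → 29,770

Excess of book-profits minimum tax over regular tax: 73,600 − 29,770 = 43,830.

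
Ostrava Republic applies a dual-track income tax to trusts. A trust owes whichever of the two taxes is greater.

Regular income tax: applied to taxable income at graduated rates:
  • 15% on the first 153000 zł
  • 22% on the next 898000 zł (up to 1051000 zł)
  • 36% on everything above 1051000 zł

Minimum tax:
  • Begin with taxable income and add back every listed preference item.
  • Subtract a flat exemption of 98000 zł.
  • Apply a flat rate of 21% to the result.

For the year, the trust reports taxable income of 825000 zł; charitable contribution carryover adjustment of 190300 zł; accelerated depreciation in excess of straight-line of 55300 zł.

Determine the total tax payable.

Regular income tax:
  153000 zł × 15% = 22950 zł
  672000 zł × 22% = 147840 zł
  → 170790 zł

Minimum tax:
  Adjusted income: 825000 zł + 190300 zł + 55300 zł = 1070600 zł
  Less exemption 98000 zł → base 972600 zł
  972600 zł × 21% = 204246 zł

204246 zł > 170790 zł, so the minimum tax is the binding amount.

204246 zł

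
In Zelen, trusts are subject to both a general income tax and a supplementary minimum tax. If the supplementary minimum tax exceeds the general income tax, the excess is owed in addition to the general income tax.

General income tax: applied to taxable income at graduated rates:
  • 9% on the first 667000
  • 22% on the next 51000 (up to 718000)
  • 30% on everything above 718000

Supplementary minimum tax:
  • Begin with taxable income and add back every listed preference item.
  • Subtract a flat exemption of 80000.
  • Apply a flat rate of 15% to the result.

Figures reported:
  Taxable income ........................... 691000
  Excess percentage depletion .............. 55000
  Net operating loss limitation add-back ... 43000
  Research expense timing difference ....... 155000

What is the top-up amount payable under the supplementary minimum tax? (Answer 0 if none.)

64290

Supplementary minimum tax:
  Adjusted income: 691000 + 55000 + 43000 + 155000 = 944000
  Less exemption 80000 → base 864000
  864000 × 15% = 129600

General income tax:
  667000 × 9% = 60030
  24000 × 22% = 5280
  → 65310

Excess of supplementary minimum tax over general income tax: 129600 − 65310 = 64290.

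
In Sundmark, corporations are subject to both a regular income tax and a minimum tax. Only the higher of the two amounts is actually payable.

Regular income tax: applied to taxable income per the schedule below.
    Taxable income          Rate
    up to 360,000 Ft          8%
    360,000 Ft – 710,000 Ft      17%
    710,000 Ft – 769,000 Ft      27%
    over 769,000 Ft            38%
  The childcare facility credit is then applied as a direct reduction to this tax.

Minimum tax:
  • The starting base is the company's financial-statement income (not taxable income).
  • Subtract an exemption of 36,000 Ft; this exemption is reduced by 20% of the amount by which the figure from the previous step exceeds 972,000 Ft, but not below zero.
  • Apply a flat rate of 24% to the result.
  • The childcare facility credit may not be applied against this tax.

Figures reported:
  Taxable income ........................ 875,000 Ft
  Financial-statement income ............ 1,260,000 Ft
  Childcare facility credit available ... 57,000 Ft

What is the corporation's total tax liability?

Regular income tax:
  360,000 Ft × 8% = 28,800 Ft
  350,000 Ft × 17% = 59,500 Ft
  59,000 Ft × 27% = 15,930 Ft
  106,000 Ft × 38% = 40,280 Ft
  → 144,510 Ft
  Less childcare facility credit 57,000 Ft → 87,510 Ft

Minimum tax:
  Base (financial-statement income): 1,260,000 Ft
  Exemption: 20% × (1,260,000 Ft − 972,000 Ft) = 57,600 Ft ≥ 36,000 Ft, so the exemption is fully phased out
  Base: 1,260,000 Ft − 0 Ft = 1,260,000 Ft
  1,260,000 Ft × 24% = 302,400 Ft

302,400 Ft > 87,510 Ft, so the minimum tax is the binding amount.

302,400 Ft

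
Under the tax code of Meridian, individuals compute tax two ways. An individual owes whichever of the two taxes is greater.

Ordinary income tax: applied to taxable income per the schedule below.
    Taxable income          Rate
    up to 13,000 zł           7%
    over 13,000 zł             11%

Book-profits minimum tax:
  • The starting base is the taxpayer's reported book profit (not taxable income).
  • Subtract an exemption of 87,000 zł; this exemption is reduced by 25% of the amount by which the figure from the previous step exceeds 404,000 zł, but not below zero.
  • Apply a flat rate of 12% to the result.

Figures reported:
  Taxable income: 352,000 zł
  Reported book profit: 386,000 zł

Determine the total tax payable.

38,200 zł

Book-profits minimum tax:
  Base (reported book profit): 386,000 zł
  Exemption: 386,000 zł ≤ 404,000 zł, so full 87,000 zł applies
  Base: 386,000 zł − 87,000 zł = 299,000 zł
  299,000 zł × 12% = 35,880 zł

Ordinary income tax:
  13,000 zł × 7% = 910 zł
  339,000 zł × 11% = 37,290 zł
  → 38,200 zł

38,200 zł > 35,880 zł, so the ordinary income tax governs.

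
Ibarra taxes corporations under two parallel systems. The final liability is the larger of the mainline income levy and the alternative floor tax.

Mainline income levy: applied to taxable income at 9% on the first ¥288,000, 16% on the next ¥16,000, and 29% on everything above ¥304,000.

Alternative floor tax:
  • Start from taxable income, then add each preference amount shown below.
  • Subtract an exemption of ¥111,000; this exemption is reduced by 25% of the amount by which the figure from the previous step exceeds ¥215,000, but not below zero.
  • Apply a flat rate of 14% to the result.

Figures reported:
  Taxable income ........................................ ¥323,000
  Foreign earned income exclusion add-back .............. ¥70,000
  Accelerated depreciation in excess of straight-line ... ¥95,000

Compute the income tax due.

¥62,335

Mainline income levy:
  ¥288,000 × 9% = ¥25,920
  ¥16,000 × 16% = ¥2,560
  ¥19,000 × 29% = ¥5,510
  → ¥33,990

Alternative floor tax:
  Adjusted income: ¥323,000 + ¥70,000 + ¥95,000 = ¥488,000
  Exemption: ¥111,000 − 25% × (¥488,000 − ¥215,000) = ¥111,000 − ¥68,250 = ¥42,750
  Base: ¥488,000 − ¥42,750 = ¥445,250
  ¥445,250 × 14% = ¥62,335

¥62,335 > ¥33,990, so the alternative floor tax is the binding amount.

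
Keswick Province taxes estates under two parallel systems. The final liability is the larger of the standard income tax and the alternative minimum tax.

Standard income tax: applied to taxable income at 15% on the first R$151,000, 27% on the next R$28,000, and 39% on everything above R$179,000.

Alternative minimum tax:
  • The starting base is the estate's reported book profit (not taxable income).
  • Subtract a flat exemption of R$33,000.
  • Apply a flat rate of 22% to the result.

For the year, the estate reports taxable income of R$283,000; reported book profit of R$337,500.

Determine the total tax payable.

R$70,770

Standard income tax:
  R$151,000 × 15% = R$22,650
  R$28,000 × 27% = R$7,560
  R$104,000 × 39% = R$40,560
  → R$70,770

Alternative minimum tax:
  Base (reported book profit): R$337,500
  Less exemption R$33,000 → base R$304,500
  R$304,500 × 22% = R$66,990

R$70,770 > R$66,990, so the standard income tax governs.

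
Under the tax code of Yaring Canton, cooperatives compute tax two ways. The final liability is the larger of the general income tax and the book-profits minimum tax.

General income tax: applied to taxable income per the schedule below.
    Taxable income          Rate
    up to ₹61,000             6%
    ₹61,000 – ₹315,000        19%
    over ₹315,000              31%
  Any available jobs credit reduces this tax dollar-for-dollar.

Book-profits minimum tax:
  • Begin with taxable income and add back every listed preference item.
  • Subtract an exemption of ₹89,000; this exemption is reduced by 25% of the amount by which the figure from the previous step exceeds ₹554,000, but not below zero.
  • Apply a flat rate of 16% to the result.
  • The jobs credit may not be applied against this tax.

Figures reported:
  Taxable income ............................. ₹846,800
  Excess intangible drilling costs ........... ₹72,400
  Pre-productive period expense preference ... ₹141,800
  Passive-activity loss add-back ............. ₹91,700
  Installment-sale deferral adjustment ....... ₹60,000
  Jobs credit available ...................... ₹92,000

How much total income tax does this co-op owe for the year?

Book-profits minimum tax:
  Adjusted income: ₹846,800 + ₹72,400 + ₹141,800 + ₹91,700 + ₹60,000 = ₹1,212,700
  Exemption: 25% × (₹1,212,700 − ₹554,000) = ₹164,675 ≥ ₹89,000, so the exemption is fully phased out
  Base: ₹1,212,700 − ₹0 = ₹1,212,700
  ₹1,212,700 × 16% = ₹194,032

General income tax:
  ₹61,000 × 6% = ₹3,660
  ₹254,000 × 19% = ₹48,260
  ₹531,800 × 31% = ₹164,858
  → ₹216,778
  Less jobs credit ₹92,000 → ₹124,778

₹194,032 > ₹124,778, so the book-profits minimum tax is the binding amount.

₹194,032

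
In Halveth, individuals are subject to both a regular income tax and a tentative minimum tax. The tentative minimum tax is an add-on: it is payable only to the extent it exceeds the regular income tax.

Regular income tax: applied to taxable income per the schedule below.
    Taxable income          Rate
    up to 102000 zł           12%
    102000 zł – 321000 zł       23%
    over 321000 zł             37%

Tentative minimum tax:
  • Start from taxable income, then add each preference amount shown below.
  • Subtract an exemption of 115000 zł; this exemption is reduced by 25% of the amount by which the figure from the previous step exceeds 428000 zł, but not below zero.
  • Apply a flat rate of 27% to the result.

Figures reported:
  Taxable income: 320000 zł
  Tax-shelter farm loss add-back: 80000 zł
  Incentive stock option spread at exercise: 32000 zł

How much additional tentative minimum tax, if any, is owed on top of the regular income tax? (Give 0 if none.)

Regular income tax:
  102000 zł × 12% = 12240 zł
  218000 zł × 23% = 50140 zł
  → 62380 zł

Tentative minimum tax:
  Adjusted income: 320000 zł + 80000 zł + 32000 zł = 432000 zł
  Exemption: 115000 zł − 25% × (432000 zł − 428000 zł) = 115000 zł − 1000 zł = 114000 zł
  Base: 432000 zł − 114000 zł = 318000 zł
  318000 zł × 27% = 85860 zł

Excess of tentative minimum tax over regular income tax: 85860 zł − 62380 zł = 23480 zł.

23480 zł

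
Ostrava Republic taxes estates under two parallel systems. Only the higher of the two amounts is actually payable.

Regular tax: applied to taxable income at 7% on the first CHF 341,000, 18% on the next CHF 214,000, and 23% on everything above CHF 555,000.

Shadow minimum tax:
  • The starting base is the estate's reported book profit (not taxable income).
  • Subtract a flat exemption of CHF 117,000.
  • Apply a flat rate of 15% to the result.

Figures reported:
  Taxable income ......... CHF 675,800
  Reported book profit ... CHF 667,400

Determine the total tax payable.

Shadow minimum tax:
  Base (reported book profit): CHF 667,400
  Less exemption CHF 117,000 → base CHF 550,400
  CHF 550,400 × 15% = CHF 82,560

Regular tax:
  CHF 341,000 × 7% = CHF 23,870
  CHF 214,000 × 18% = CHF 38,520
  CHF 120,800 × 23% = CHF 27,784
  → CHF 90,174

CHF 90,174 > CHF 82,560, so the regular tax governs.

CHF 90,174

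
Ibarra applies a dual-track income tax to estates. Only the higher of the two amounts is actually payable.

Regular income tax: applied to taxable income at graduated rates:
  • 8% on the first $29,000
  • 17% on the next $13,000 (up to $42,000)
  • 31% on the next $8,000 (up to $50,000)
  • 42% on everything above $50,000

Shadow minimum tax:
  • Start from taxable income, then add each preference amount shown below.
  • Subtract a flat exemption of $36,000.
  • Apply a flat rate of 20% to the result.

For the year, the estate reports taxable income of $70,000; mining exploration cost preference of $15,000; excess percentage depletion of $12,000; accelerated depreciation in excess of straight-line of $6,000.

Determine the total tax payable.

Shadow minimum tax:
  Adjusted income: $70,000 + $15,000 + $12,000 + $6,000 = $103,000
  Less exemption $36,000 → base $67,000
  $67,000 × 20% = $13,400

Regular income tax:
  $29,000 × 8% = $2,320
  $13,000 × 17% = $2,210
  $8,000 × 31% = $2,480
  $20,000 × 42% = $8,400
  → $15,410

$15,410 > $13,400, so the regular income tax governs.

$15,410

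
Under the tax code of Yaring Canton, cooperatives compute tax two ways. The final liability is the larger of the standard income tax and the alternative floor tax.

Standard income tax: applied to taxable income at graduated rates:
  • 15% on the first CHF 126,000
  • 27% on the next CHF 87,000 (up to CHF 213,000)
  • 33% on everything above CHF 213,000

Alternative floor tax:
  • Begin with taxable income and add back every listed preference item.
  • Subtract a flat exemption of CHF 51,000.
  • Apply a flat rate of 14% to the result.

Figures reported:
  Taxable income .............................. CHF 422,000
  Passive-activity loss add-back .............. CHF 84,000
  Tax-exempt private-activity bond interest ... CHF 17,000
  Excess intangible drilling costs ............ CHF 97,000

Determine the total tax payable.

CHF 111,360

Standard income tax:
  CHF 126,000 × 15% = CHF 18,900
  CHF 87,000 × 27% = CHF 23,490
  CHF 209,000 × 33% = CHF 68,970
  → CHF 111,360

Alternative floor tax:
  Adjusted income: CHF 422,000 + CHF 84,000 + CHF 17,000 + CHF 97,000 = CHF 620,000
  Less exemption CHF 51,000 → base CHF 569,000
  CHF 569,000 × 14% = CHF 79,660

CHF 111,360 > CHF 79,660, so the standard income tax governs.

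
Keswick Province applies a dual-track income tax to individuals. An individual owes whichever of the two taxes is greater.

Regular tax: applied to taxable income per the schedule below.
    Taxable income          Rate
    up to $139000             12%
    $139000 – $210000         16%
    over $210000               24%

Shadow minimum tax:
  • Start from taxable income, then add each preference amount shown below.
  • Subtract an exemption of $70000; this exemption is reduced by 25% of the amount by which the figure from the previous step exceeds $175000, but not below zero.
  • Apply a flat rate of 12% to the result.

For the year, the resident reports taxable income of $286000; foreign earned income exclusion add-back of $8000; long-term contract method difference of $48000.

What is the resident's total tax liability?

$46280

Shadow minimum tax:
  Adjusted income: $286000 + $8000 + $48000 = $342000
  Exemption: $70000 − 25% × ($342000 − $175000) = $70000 − $41750 = $28250
  Base: $342000 − $28250 = $313750
  $313750 × 12% = $37650

Regular tax:
  $139000 × 12% = $16680
  $71000 × 16% = $11360
  $76000 × 24% = $18240
  → $46280

$46280 > $37650, so the regular tax governs.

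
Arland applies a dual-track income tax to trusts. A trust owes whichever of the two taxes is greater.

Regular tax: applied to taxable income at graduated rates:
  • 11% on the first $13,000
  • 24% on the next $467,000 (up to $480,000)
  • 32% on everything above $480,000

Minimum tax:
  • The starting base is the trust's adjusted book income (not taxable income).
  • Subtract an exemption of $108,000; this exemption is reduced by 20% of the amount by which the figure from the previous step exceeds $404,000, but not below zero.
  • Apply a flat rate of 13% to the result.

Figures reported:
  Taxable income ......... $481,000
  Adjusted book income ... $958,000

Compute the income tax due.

Minimum tax:
  Base (adjusted book income): $958,000
  Exemption: 20% × ($958,000 − $404,000) = $110,800 ≥ $108,000, so the exemption is fully phased out
  Base: $958,000 − $0 = $958,000
  $958,000 × 13% = $124,540

Regular tax:
  $13,000 × 11% = $1,430
  $467,000 × 24% = $112,080
  $1,000 × 32% = $320
  → $113,830

$124,540 > $113,830, so the minimum tax is the binding amount.

$124,540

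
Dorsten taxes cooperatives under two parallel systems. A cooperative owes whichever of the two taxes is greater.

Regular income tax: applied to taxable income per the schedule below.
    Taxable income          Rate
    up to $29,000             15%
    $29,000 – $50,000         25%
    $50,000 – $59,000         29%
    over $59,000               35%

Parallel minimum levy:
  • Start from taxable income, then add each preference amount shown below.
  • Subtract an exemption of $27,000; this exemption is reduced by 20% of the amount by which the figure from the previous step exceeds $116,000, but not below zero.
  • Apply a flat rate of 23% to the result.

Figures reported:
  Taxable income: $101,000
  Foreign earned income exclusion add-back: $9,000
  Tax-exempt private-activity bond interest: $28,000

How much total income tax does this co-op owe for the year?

$26,910

Regular income tax:
  $29,000 × 15% = $4,350
  $21,000 × 25% = $5,250
  $9,000 × 29% = $2,610
  $42,000 × 35% = $14,700
  → $26,910

Parallel minimum levy:
  Adjusted income: $101,000 + $9,000 + $28,000 = $138,000
  Exemption: $27,000 − 20% × ($138,000 − $116,000) = $27,000 − $4,400 = $22,600
  Base: $138,000 − $22,600 = $115,400
  $115,400 × 23% = $26,542

$26,910 > $26,542, so the regular income tax governs.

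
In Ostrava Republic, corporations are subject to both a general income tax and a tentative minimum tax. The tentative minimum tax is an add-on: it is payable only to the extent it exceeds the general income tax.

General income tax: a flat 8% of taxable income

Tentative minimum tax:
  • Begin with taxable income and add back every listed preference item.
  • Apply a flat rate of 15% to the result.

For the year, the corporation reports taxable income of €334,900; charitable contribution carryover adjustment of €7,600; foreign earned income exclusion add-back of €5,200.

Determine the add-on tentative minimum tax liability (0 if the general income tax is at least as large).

Tentative minimum tax:
  Adjusted income: €334,900 + €7,600 + €5,200 = €347,700
  €347,700 × 15% = €52,155

General income tax:
  €334,900 × 8% = €26,792

Excess of tentative minimum tax over general income tax: €52,155 − €26,792 = €25,363.

€25,363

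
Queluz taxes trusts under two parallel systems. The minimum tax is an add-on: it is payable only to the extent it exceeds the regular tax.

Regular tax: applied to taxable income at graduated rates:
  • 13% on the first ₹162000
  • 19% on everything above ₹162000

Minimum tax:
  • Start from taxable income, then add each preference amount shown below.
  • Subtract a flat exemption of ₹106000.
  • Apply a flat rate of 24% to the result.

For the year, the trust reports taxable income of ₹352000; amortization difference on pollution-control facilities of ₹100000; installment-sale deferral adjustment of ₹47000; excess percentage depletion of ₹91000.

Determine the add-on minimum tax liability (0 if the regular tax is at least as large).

₹59000

Minimum tax:
  Adjusted income: ₹352000 + ₹100000 + ₹47000 + ₹91000 = ₹590000
  Less exemption ₹106000 → base ₹484000
  ₹484000 × 24% = ₹116160

Regular tax:
  ₹162000 × 13% = ₹21060
  ₹190000 × 19% = ₹36100
  → ₹57160

Excess of minimum tax over regular tax: ₹116160 − ₹57160 = ₹59000.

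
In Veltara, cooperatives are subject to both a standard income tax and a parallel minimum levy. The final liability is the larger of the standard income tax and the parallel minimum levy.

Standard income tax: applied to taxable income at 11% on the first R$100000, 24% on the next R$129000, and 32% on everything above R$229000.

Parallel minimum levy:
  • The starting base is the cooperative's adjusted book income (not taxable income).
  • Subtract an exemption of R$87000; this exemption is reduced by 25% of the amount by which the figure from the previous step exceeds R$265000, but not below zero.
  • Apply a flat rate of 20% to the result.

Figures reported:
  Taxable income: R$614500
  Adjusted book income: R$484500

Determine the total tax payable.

R$165320

Parallel minimum levy:
  Base (adjusted book income): R$484500
  Exemption: R$87000 − 25% × (R$484500 − R$265000) = R$87000 − R$54875 = R$32125
  Base: R$484500 − R$32125 = R$452375
  R$452375 × 20% = R$90475

Standard income tax:
  R$100000 × 11% = R$11000
  R$129000 × 24% = R$30960
  R$385500 × 32% = R$123360
  → R$165320

R$165320 > R$90475, so the standard income tax governs.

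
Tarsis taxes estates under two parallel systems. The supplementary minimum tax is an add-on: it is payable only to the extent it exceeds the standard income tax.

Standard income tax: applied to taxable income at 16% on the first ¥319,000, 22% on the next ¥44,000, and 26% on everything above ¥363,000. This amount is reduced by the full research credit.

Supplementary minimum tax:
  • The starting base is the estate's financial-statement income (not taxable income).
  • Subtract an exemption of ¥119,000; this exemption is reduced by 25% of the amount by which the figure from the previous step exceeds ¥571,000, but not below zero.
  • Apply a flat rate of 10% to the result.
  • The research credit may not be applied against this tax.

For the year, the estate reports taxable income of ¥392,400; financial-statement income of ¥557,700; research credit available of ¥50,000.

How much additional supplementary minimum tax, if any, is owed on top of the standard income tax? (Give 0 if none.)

Supplementary minimum tax:
  Base (financial-statement income): ¥557,700
  Exemption: ¥557,700 ≤ ¥571,000, so full ¥119,000 applies
  Base: ¥557,700 − ¥119,000 = ¥438,700
  ¥438,700 × 10% = ¥43,870

Standard income tax:
  ¥319,000 × 16% = ¥51,040
  ¥44,000 × 22% = ¥9,680
  ¥29,400 × 26% = ¥7,644
  → ¥68,364
  Less research credit ¥50,000 → ¥18,364

Excess of supplementary minimum tax over standard income tax: ¥43,870 − ¥18,364 = ¥25,506.

¥25,506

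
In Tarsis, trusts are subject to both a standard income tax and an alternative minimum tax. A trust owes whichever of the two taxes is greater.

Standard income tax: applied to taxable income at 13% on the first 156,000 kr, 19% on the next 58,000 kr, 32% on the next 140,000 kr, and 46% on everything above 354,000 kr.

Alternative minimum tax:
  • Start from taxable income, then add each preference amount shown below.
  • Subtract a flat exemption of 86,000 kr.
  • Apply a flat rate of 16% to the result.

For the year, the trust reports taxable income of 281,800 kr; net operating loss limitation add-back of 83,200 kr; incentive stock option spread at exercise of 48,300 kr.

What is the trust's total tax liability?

52,996 kr

Standard income tax:
  156,000 kr × 13% = 20,280 kr
  58,000 kr × 19% = 11,020 kr
  67,800 kr × 32% = 21,696 kr
  → 52,996 kr

Alternative minimum tax:
  Adjusted income: 281,800 kr + 83,200 kr + 48,300 kr = 413,300 kr
  Less exemption 86,000 kr → base 327,300 kr
  327,300 kr × 16% = 52,368 kr

52,996 kr > 52,368 kr, so the standard income tax governs.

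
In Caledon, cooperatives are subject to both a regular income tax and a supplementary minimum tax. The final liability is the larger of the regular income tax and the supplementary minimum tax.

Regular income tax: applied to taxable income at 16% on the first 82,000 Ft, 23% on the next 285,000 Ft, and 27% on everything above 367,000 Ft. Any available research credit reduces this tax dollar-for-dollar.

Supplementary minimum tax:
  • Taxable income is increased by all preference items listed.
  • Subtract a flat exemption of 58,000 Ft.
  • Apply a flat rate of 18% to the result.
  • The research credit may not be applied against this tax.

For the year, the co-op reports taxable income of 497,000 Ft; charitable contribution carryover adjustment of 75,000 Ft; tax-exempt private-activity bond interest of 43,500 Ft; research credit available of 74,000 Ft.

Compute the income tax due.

100,350 Ft

Supplementary minimum tax:
  Adjusted income: 497,000 Ft + 75,000 Ft + 43,500 Ft = 615,500 Ft
  Less exemption 58,000 Ft → base 557,500 Ft
  557,500 Ft × 18% = 100,350 Ft

Regular income tax:
  82,000 Ft × 16% = 13,120 Ft
  285,000 Ft × 23% = 65,550 Ft
  130,000 Ft × 27% = 35,100 Ft
  → 113,770 Ft
  Less research credit 74,000 Ft → 39,770 Ft

100,350 Ft > 39,770 Ft, so the supplementary minimum tax is the binding amount.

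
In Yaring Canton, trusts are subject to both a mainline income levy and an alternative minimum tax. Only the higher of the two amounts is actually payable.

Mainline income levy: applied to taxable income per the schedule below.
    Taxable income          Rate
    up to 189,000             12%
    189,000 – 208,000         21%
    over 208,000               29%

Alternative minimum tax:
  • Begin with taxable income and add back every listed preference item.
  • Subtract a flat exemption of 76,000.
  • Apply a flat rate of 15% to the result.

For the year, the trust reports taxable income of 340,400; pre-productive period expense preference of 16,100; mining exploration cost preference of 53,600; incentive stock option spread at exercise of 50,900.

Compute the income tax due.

Mainline income levy:
  189,000 × 12% = 22,680
  19,000 × 21% = 3,990
  132,400 × 29% = 38,396
  → 65,066

Alternative minimum tax:
  Adjusted income: 340,400 + 16,100 + 53,600 + 50,900 = 461,000
  Less exemption 76,000 → base 385,000
  385,000 × 15% = 57,750

65,066 > 57,750, so the mainline income levy governs.

65,066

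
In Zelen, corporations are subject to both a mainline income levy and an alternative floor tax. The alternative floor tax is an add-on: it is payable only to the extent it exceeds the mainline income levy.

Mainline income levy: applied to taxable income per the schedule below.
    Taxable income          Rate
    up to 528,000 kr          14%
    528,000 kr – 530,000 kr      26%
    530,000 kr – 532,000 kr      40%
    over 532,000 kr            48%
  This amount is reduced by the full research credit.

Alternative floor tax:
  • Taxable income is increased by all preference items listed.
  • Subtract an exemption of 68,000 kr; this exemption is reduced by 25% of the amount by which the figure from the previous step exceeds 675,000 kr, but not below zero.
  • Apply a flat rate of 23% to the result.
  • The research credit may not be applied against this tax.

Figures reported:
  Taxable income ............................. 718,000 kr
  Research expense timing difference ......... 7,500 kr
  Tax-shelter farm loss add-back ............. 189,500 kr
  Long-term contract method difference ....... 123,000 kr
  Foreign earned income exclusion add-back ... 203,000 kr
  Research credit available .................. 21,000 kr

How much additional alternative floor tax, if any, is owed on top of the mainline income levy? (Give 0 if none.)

141,910 kr

Alternative floor tax:
  Adjusted income: 718,000 kr + 7,500 kr + 189,500 kr + 123,000 kr + 203,000 kr = 1,241,000 kr
  Exemption: 25% × (1,241,000 kr − 675,000 kr) = 141,500 kr ≥ 68,000 kr, so the exemption is fully phased out
  Base: 1,241,000 kr − 0 kr = 1,241,000 kr
  1,241,000 kr × 23% = 285,430 kr

Mainline income levy:
  528,000 kr × 14% = 73,920 kr
  2,000 kr × 26% = 520 kr
  2,000 kr × 40% = 800 kr
  186,000 kr × 48% = 89,280 kr
  → 164,520 kr
  Less research credit 21,000 kr → 143,520 kr

Excess of alternative floor tax over mainline income levy: 285,430 kr − 143,520 kr = 141,910 kr.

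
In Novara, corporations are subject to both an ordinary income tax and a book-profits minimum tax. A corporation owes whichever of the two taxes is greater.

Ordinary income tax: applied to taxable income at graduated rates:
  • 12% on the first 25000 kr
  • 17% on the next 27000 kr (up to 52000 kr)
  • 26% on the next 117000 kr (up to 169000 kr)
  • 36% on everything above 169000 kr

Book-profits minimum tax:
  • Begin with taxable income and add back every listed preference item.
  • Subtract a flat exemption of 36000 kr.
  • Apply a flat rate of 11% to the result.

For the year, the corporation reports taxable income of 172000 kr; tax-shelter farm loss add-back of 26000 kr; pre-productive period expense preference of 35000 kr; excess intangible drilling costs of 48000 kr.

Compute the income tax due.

Ordinary income tax:
  25000 kr × 12% = 3000 kr
  27000 kr × 17% = 4590 kr
  117000 kr × 26% = 30420 kr
  3000 kr × 36% = 1080 kr
  → 39090 kr

Book-profits minimum tax:
  Adjusted income: 172000 kr + 26000 kr + 35000 kr + 48000 kr = 281000 kr
  Less exemption 36000 kr → base 245000 kr
  245000 kr × 11% = 26950 kr

39090 kr > 26950 kr, so the ordinary income tax governs.

39090 kr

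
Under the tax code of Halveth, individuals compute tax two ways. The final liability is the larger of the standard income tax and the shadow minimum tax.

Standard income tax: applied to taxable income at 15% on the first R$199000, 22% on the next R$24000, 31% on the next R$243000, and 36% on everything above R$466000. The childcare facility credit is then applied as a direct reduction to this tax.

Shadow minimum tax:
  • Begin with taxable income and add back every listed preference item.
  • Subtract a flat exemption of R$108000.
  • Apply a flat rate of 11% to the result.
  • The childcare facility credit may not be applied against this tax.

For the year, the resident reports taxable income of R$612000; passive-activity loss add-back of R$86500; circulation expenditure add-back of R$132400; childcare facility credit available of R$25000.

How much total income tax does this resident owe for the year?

R$138020

Standard income tax:
  R$199000 × 15% = R$29850
  R$24000 × 22% = R$5280
  R$243000 × 31% = R$75330
  R$146000 × 36% = R$52560
  → R$163020
  Less childcare facility credit R$25000 → R$138020

Shadow minimum tax:
  Adjusted income: R$612000 + R$86500 + R$132400 = R$830900
  Less exemption R$108000 → base R$722900
  R$722900 × 11% = R$79519

R$138020 > R$79519, so the standard income tax governs.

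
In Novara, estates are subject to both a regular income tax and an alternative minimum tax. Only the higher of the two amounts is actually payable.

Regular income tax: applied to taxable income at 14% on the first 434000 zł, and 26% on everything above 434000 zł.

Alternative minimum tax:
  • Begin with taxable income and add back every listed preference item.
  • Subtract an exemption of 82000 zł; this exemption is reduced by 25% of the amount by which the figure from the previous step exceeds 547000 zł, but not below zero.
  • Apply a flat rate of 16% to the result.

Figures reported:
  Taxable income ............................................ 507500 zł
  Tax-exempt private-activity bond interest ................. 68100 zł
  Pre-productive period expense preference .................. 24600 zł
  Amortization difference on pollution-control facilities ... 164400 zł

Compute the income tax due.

117920 zł

Regular income tax:
  434000 zł × 14% = 60760 zł
  73500 zł × 26% = 19110 zł
  → 79870 zł

Alternative minimum tax:
  Adjusted income: 507500 zł + 68100 zł + 24600 zł + 164400 zł = 764600 zł
  Exemption: 82000 zł − 25% × (764600 zł − 547000 zł) = 82000 zł − 54400 zł = 27600 zł
  Base: 764600 zł − 27600 zł = 737000 zł
  737000 zł × 16% = 117920 zł

117920 zł > 79870 zł, so the alternative minimum tax is the binding amount.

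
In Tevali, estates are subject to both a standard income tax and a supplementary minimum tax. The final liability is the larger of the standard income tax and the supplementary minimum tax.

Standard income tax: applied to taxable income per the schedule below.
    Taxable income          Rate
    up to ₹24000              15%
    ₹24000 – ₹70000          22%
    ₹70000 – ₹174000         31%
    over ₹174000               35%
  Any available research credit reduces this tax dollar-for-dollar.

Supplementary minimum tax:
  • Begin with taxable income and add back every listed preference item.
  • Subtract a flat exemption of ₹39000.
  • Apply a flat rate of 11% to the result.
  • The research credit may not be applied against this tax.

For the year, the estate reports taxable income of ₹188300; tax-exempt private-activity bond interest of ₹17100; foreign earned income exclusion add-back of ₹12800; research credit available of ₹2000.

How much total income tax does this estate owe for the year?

Supplementary minimum tax:
  Adjusted income: ₹188300 + ₹17100 + ₹12800 = ₹218200
  Less exemption ₹39000 → base ₹179200
  ₹179200 × 11% = ₹19712

Standard income tax:
  ₹24000 × 15% = ₹3600
  ₹46000 × 22% = ₹10120
  ₹104000 × 31% = ₹32240
  ₹14300 × 35% = ₹5005
  → ₹50965
  Less research credit ₹2000 → ₹48965

₹48965 > ₹19712, so the standard income tax governs.

₹48965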